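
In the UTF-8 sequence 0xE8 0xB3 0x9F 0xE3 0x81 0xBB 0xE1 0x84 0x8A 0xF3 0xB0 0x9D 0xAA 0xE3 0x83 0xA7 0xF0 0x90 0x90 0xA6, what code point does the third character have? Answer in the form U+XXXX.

Offset 0: leading byte 0xE8 = 11101000 → 3-byte char #1 = E8 B3 9F.
Offset 3: leading byte 0xE3 = 11100011 → 3-byte char #2 = E3 81 BB.
Offset 6: leading byte 0xE1 = 11100001 → 3-byte char #3 = E1 84 8A.
Leading byte 0xE1 = 11100001 matches 1110xxxx → 3-byte sequence.
Byte 1: 0xE1 = 11100001, payload 0001 (4 bits).
Byte 2: 0x84 = 10000100 (10xxxxxx ✓), payload 000100.
Byte 3: 0x8A = 10001010 (10xxxxxx ✓), payload 001010.
Concatenate: 0001000100001010 = 0x110A (16 bits → U+110A).

U+110A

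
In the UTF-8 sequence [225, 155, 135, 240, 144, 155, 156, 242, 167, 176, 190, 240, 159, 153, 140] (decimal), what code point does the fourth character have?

Offset 0: leading byte 0xE1 = 11100001 → 3-byte char #1 = E1 9B 87.
Offset 3: leading byte 0xF0 = 11110000 → 4-byte char #2 = F0 90 9B 9C.
Offset 7: leading byte 0xF2 = 11110010 → 4-byte char #3 = F2 A7 B0 BE.
Offset 11: leading byte 0xF0 = 11110000 → 4-byte char #4 = F0 9F 99 8C.
Leading byte 0xF0 = 11110000 matches 11110xxx → 4-byte sequence.
Byte 1: 0xF0 = 11110000, payload 000 (3 bits).
Byte 2: 0x9F = 10011111 (10xxxxxx ✓), payload 011111.
Byte 3: 0x99 = 10011001 (10xxxxxx ✓), payload 011001.
Byte 4: 0x8C = 10001100 (10xxxxxx ✓), payload 001100.
Concatenate: 000011111011001001100 = 0x1F64C (21 bits → U+1F64C).

U+1F64C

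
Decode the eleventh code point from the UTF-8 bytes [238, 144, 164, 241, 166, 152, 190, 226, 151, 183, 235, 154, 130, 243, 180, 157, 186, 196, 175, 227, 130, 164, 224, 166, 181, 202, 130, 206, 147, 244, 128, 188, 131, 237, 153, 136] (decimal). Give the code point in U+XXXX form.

Offset 0: leading byte 0xEE = 11101110 → 3-byte char #1 = EE 90 A4.
Offset 3: leading byte 0xF1 = 11110001 → 4-byte char #2 = F1 A6 98 BE.
Offset 7: leading byte 0xE2 = 11100010 → 3-byte char #3 = E2 97 B7.
Offset 10: leading byte 0xEB = 11101011 → 3-byte char #4 = EB 9A 82.
Offset 13: leading byte 0xF3 = 11110011 → 4-byte char #5 = F3 B4 9D BA.
Offset 17: leading byte 0xC4 = 11000100 → 2-byte char #6 = C4 AF.
Offset 19: leading byte 0xE3 = 11100011 → 3-byte char #7 = E3 82 A4.
Offset 22: leading byte 0xE0 = 11100000 → 3-byte char #8 = E0 A6 B5.
Offset 25: leading byte 0xCA = 11001010 → 2-byte char #9 = CA 82.
Offset 27: leading byte 0xCE = 11001110 → 2-byte char #10 = CE 93.
Offset 29: leading byte 0xF4 = 11110100 → 4-byte char #11 = F4 80 BC 83.
Leading byte 0xF4 = 11110100 matches 11110xxx → 4-byte sequence.
Byte 1: 0xF4 = 11110100, payload 100 (3 bits).
Byte 2: 0x80 = 10000000 (10xxxxxx ✓), payload 000000.
Byte 3: 0xBC = 10111100 (10xxxxxx ✓), payload 111100.
Byte 4: 0x83 = 10000011 (10xxxxxx ✓), payload 000011.
Concatenate: 100000000111100000011 = 0x100F03 (21 bits → U+100F03).

U+100F03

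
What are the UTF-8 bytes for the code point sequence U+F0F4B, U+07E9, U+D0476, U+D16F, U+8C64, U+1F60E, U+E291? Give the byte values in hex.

F3 B0 BD 8B DF A9 F3 90 91 B6 ED 85 AF E8 B1 A4 F0 9F 98 8E EE 8A 91

U+F0F4B: 4-byte form → F3 B0 BD 8B.
U+07E9: 2-byte form → DF A9.
U+D0476: 4-byte form → F3 90 91 B6.
U+D16F: 3-byte form → ED 85 AF.
U+8C64: 3-byte form → E8 B1 A4.
U+1F60E: 4-byte form → F0 9F 98 8E.
U+E291: 3-byte form → EE 8A 91.
Concatenated (23 bytes): F3 B0 BD 8B DF A9 F3 90 91 B6 ED 85 AF E8 B1 A4 F0 9F 98 8E EE 8A 91.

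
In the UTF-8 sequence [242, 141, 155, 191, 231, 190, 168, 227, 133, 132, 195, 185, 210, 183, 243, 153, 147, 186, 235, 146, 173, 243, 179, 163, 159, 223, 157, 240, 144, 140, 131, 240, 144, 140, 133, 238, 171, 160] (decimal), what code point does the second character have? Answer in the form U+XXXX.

Offset 0: leading byte 0xF2 = 11110010 → 4-byte char #1 = F2 8D 9B BF.
Offset 4: leading byte 0xE7 = 11100111 → 3-byte char #2 = E7 BE A8.
Leading byte 0xE7 = 11100111 matches 1110xxxx → 3-byte sequence.
Byte 1: 0xE7 = 11100111, payload 0111 (4 bits).
Byte 2: 0xBE = 10111110 (10xxxxxx ✓), payload 111110.
Byte 3: 0xA8 = 10101000 (10xxxxxx ✓), payload 101000.
Concatenate: 0111111110101000 = 0x7FA8 (16 bits → U+7FA8).

U+7FA8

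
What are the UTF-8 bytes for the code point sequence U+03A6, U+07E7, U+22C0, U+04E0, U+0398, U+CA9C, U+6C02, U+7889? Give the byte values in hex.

U+03A6: 2-byte form → CE A6.
U+07E7: 2-byte form → DF A7.
U+22C0: 3-byte form → E2 8B 80.
U+04E0: 2-byte form → D3 A0.
U+0398: 2-byte form → CE 98.
U+CA9C: 3-byte form → EC AA 9C.
U+6C02: 3-byte form → E6 B0 82.
U+7889: 3-byte form → E7 A2 89.
Concatenated (20 bytes): CE A6 DF A7 E2 8B 80 D3 A0 CE 98 EC AA 9C E6 B0 82 E7 A2 89.

CE A6 DF A7 E2 8B 80 D3 A0 CE 98 EC AA 9C E6 B0 82 E7 A2 89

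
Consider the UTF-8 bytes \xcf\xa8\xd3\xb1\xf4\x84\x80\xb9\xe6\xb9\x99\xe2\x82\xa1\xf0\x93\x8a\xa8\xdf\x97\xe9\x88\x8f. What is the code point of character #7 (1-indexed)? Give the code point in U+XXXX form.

U+07D7

Offset 0: leading byte 0xCF = 11001111 → 2-byte char #1 = CF A8.
Offset 2: leading byte 0xD3 = 11010011 → 2-byte char #2 = D3 B1.
Offset 4: leading byte 0xF4 = 11110100 → 4-byte char #3 = F4 84 80 B9.
Offset 8: leading byte 0xE6 = 11100110 → 3-byte char #4 = E6 B9 99.
Offset 11: leading byte 0xE2 = 11100010 → 3-byte char #5 = E2 82 A1.
Offset 14: leading byte 0xF0 = 11110000 → 4-byte char #6 = F0 93 8A A8.
Offset 18: leading byte 0xDF = 11011111 → 2-byte char #7 = DF 97.
Leading byte 0xDF = 11011111 matches 110xxxxx → 2-byte sequence.
Byte 1: 0xDF = 11011111, payload 11111 (5 bits).
Byte 2: 0x97 = 10010111 (10xxxxxx ✓), payload 010111.
Concatenate: 11111010111 = 0x7D7 (11 bits → U+07D7).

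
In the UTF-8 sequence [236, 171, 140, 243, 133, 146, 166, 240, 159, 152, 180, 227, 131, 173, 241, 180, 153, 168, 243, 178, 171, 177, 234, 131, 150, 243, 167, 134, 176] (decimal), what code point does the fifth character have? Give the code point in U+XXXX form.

Offset 0: leading byte 0xEC = 11101100 → 3-byte char #1 = EC AB 8C.
Offset 3: leading byte 0xF3 = 11110011 → 4-byte char #2 = F3 85 92 A6.
Offset 7: leading byte 0xF0 = 11110000 → 4-byte char #3 = F0 9F 98 B4.
Offset 11: leading byte 0xE3 = 11100011 → 3-byte char #4 = E3 83 AD.
Offset 14: leading byte 0xF1 = 11110001 → 4-byte char #5 = F1 B4 99 A8.
Leading byte 0xF1 = 11110001 matches 11110xxx → 4-byte sequence.
Byte 1: 0xF1 = 11110001, payload 001 (3 bits).
Byte 2: 0xB4 = 10110100 (10xxxxxx ✓), payload 110100.
Byte 3: 0x99 = 10011001 (10xxxxxx ✓), payload 011001.
Byte 4: 0xA8 = 10101000 (10xxxxxx ✓), payload 101000.
Concatenate: 001110100011001101000 = 0x74668 (21 bits → U+74668).

U+74668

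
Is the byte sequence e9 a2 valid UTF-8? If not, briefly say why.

invalid (sequence truncated)

Leading byte 0xE9 = 11101001 → 3-byte form, but only 2 bytes are present.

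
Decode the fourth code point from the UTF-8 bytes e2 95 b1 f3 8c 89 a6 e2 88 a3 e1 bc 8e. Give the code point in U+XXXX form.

U+1F0E

Offset 0: leading byte 0xE2 = 11100010 → 3-byte char #1 = E2 95 B1.
Offset 3: leading byte 0xF3 = 11110011 → 4-byte char #2 = F3 8C 89 A6.
Offset 7: leading byte 0xE2 = 11100010 → 3-byte char #3 = E2 88 A3.
Offset 10: leading byte 0xE1 = 11100001 → 3-byte char #4 = E1 BC 8E.
Leading byte 0xE1 = 11100001 matches 1110xxxx → 3-byte sequence.
Byte 1: 0xE1 = 11100001, payload 0001 (4 bits).
Byte 2: 0xBC = 10111100 (10xxxxxx ✓), payload 111100.
Byte 3: 0x8E = 10001110 (10xxxxxx ✓), payload 001110.
Concatenate: 0001111100001110 = 0x1F0E (16 bits → U+1F0E).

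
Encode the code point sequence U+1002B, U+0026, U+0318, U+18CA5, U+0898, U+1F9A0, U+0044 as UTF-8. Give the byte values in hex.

U+1002B: 4-byte form → F0 90 80 AB.
U+0026: 1-byte form → 26.
U+0318: 2-byte form → CC 98.
U+18CA5: 4-byte form → F0 98 B2 A5.
U+0898: 3-byte form → E0 A2 98.
U+1F9A0: 4-byte form → F0 9F A6 A0.
U+0044: 1-byte form → 44.
Concatenated (19 bytes): F0 90 80 AB 26 CC 98 F0 98 B2 A5 E0 A2 98 F0 9F A6 A0 44.

F0 90 80 AB 26 CC 98 F0 98 B2 A5 E0 A2 98 F0 9F A6 A0 44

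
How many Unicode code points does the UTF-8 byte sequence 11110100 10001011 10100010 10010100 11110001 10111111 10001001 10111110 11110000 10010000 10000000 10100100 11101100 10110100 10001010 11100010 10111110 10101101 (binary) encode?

5

Byte at offset 0: 0xF4 = 11110100 → 4-byte char (#1). Advance 4.
Byte at offset 4: 0xF1 = 11110001 → 4-byte char (#2). Advance 4.
Byte at offset 8: 0xF0 = 11110000 → 4-byte char (#3). Advance 4.
Byte at offset 12: 0xEC = 11101100 → 3-byte char (#4). Advance 3.
Byte at offset 15: 0xE2 = 11100010 → 3-byte char (#5). Advance 3.
Reached end at offset 18 after 5 code points.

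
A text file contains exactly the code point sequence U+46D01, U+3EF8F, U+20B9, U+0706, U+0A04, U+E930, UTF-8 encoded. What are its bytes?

F1 86 B4 81 F0 BE BE 8F E2 82 B9 DC 86 E0 A8 84 EE A4 B0

U+46D01: 4-byte form → F1 86 B4 81.
U+3EF8F: 4-byte form → F0 BE BE 8F.
U+20B9: 3-byte form → E2 82 B9.
U+0706: 2-byte form → DC 86.
U+0A04: 3-byte form → E0 A8 84.
U+E930: 3-byte form → EE A4 B0.
Concatenated (19 bytes): F1 86 B4 81 F0 BE BE 8F E2 82 B9 DC 86 E0 A8 84 EE A4 B0.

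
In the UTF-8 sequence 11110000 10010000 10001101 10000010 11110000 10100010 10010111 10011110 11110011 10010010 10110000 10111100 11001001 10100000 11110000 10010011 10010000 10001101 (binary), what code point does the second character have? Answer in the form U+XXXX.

U+225DE

Offset 0: leading byte 0xF0 = 11110000 → 4-byte char #1 = F0 90 8D 82.
Offset 4: leading byte 0xF0 = 11110000 → 4-byte char #2 = F0 A2 97 9E.
Leading byte 0xF0 = 11110000 matches 11110xxx → 4-byte sequence.
Byte 1: 0xF0 = 11110000, payload 000 (3 bits).
Byte 2: 0xA2 = 10100010 (10xxxxxx ✓), payload 100010.
Byte 3: 0x97 = 10010111 (10xxxxxx ✓), payload 010111.
Byte 4: 0x9E = 10011110 (10xxxxxx ✓), payload 011110.
Concatenate: 000100010010111011110 = 0x225DE (21 bits → U+225DE).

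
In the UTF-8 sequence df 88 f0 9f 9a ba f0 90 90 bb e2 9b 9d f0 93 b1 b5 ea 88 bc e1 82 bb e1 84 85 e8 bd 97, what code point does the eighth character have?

U+1105

Offset 0: leading byte 0xDF = 11011111 → 2-byte char #1 = DF 88.
Offset 2: leading byte 0xF0 = 11110000 → 4-byte char #2 = F0 9F 9A BA.
Offset 6: leading byte 0xF0 = 11110000 → 4-byte char #3 = F0 90 90 BB.
Offset 10: leading byte 0xE2 = 11100010 → 3-byte char #4 = E2 9B 9D.
Offset 13: leading byte 0xF0 = 11110000 → 4-byte char #5 = F0 93 B1 B5.
Offset 17: leading byte 0xEA = 11101010 → 3-byte char #6 = EA 88 BC.
Offset 20: leading byte 0xE1 = 11100001 → 3-byte char #7 = E1 82 BB.
Offset 23: leading byte 0xE1 = 11100001 → 3-byte char #8 = E1 84 85.
Leading byte 0xE1 = 11100001 matches 1110xxxx → 3-byte sequence.
Byte 1: 0xE1 = 11100001, payload 0001 (4 bits).
Byte 2: 0x84 = 10000100 (10xxxxxx ✓), payload 000100.
Byte 3: 0x85 = 10000101 (10xxxxxx ✓), payload 000101.
Concatenate: 0001000100000101 = 0x1105 (16 bits → U+1105).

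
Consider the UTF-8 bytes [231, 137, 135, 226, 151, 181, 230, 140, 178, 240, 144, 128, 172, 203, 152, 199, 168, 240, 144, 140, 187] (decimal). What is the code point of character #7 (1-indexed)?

Offset 0: leading byte 0xE7 = 11100111 → 3-byte char #1 = E7 89 87.
Offset 3: leading byte 0xE2 = 11100010 → 3-byte char #2 = E2 97 B5.
Offset 6: leading byte 0xE6 = 11100110 → 3-byte char #3 = E6 8C B2.
Offset 9: leading byte 0xF0 = 11110000 → 4-byte char #4 = F0 90 80 AC.
Offset 13: leading byte 0xCB = 11001011 → 2-byte char #5 = CB 98.
Offset 15: leading byte 0xC7 = 11000111 → 2-byte char #6 = C7 A8.
Offset 17: leading byte 0xF0 = 11110000 → 4-byte char #7 = F0 90 8C BB.
Leading byte 0xF0 = 11110000 matches 11110xxx → 4-byte sequence.
Byte 1: 0xF0 = 11110000, payload 000 (3 bits).
Byte 2: 0x90 = 10010000 (10xxxxxx ✓), payload 010000.
Byte 3: 0x8C = 10001100 (10xxxxxx ✓), payload 001100.
Byte 4: 0xBB = 10111011 (10xxxxxx ✓), payload 111011.
Concatenate: 000010000001100111011 = 0x1033B (21 bits → U+1033B).

U+1033B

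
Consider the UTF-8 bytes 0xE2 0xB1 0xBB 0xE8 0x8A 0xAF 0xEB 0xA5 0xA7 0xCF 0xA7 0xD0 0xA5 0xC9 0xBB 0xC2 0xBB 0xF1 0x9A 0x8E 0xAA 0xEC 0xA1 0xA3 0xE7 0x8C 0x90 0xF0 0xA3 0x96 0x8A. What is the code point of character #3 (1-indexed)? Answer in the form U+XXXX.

U+B967

Offset 0: leading byte 0xE2 = 11100010 → 3-byte char #1 = E2 B1 BB.
Offset 3: leading byte 0xE8 = 11101000 → 3-byte char #2 = E8 8A AF.
Offset 6: leading byte 0xEB = 11101011 → 3-byte char #3 = EB A5 A7.
Leading byte 0xEB = 11101011 matches 1110xxxx → 3-byte sequence.
Byte 1: 0xEB = 11101011, payload 1011 (4 bits).
Byte 2: 0xA5 = 10100101 (10xxxxxx ✓), payload 100101.
Byte 3: 0xA7 = 10100111 (10xxxxxx ✓), payload 100111.
Concatenate: 1011100101100111 = 0xB967 (16 bits → U+B967).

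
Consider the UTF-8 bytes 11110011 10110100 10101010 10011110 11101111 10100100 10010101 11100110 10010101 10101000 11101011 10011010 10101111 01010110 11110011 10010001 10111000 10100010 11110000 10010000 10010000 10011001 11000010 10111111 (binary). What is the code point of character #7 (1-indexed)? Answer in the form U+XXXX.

Offset 0: leading byte 0xF3 = 11110011 → 4-byte char #1 = F3 B4 AA 9E.
Offset 4: leading byte 0xEF = 11101111 → 3-byte char #2 = EF A4 95.
Offset 7: leading byte 0xE6 = 11100110 → 3-byte char #3 = E6 95 A8.
Offset 10: leading byte 0xEB = 11101011 → 3-byte char #4 = EB 9A AF.
Offset 13: leading byte 0x56 = 01010110 → 1-byte char #5 = 56.
Offset 14: leading byte 0xF3 = 11110011 → 4-byte char #6 = F3 91 B8 A2.
Offset 18: leading byte 0xF0 = 11110000 → 4-byte char #7 = F0 90 90 99.
Leading byte 0xF0 = 11110000 matches 11110xxx → 4-byte sequence.
Byte 1: 0xF0 = 11110000, payload 000 (3 bits).
Byte 2: 0x90 = 10010000 (10xxxxxx ✓), payload 010000.
Byte 3: 0x90 = 10010000 (10xxxxxx ✓), payload 010000.
Byte 4: 0x99 = 10011001 (10xxxxxx ✓), payload 011001.
Concatenate: 000010000010000011001 = 0x10419 (21 bits → U+10419).

U+10419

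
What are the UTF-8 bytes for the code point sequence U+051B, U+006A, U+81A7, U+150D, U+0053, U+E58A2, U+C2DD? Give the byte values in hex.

D4 9B 6A E8 86 A7 E1 94 8D 53 F3 A5 A2 A2 EC 8B 9D

U+051B: 2-byte form → D4 9B.
U+006A: 1-byte form → 6A.
U+81A7: 3-byte form → E8 86 A7.
U+150D: 3-byte form → E1 94 8D.
U+0053: 1-byte form → 53.
U+E58A2: 4-byte form → F3 A5 A2 A2.
U+C2DD: 3-byte form → EC 8B 9D.
Concatenated (17 bytes): D4 9B 6A E8 86 A7 E1 94 8D 53 F3 A5 A2 A2 EC 8B 9D.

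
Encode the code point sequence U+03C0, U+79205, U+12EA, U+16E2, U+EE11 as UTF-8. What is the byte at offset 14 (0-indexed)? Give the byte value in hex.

U+03C0 → 2-byte form CF 80 at offsets 0–1.
U+79205 → 4-byte form F1 B9 88 85 at offsets 2–5.
U+12EA → 3-byte form E1 8B AA at offsets 6–8.
U+16E2 → 3-byte form E1 9B A2 at offsets 9–11.
U+EE11 → 3-byte form EE B8 91 at offsets 12–14.
Offset 14 falls in char 5's range; it's byte 3 of EE B8 91 = 0x91.

0x91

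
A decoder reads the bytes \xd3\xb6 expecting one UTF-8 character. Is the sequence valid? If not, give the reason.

valid

Leading byte 0xD3 = 11010011 → 2-byte form.
Continuation bytes 0xB6=10110110 all match 10xxxxxx.
Decoded value 0x4F6 is ≥ 0x80 (shortest form) and not a surrogate.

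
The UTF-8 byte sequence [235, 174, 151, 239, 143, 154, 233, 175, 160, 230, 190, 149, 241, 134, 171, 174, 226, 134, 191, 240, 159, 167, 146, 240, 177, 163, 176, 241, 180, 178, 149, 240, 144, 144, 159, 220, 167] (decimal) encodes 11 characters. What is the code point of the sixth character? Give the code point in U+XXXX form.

U+21BF

Offset 0: leading byte 0xEB = 11101011 → 3-byte char #1 = EB AE 97.
Offset 3: leading byte 0xEF = 11101111 → 3-byte char #2 = EF 8F 9A.
Offset 6: leading byte 0xE9 = 11101001 → 3-byte char #3 = E9 AF A0.
Offset 9: leading byte 0xE6 = 11100110 → 3-byte char #4 = E6 BE 95.
Offset 12: leading byte 0xF1 = 11110001 → 4-byte char #5 = F1 86 AB AE.
Offset 16: leading byte 0xE2 = 11100010 → 3-byte char #6 = E2 86 BF.
Leading byte 0xE2 = 11100010 matches 1110xxxx → 3-byte sequence.
Byte 1: 0xE2 = 11100010, payload 0010 (4 bits).
Byte 2: 0x86 = 10000110 (10xxxxxx ✓), payload 000110.
Byte 3: 0xBF = 10111111 (10xxxxxx ✓), payload 111111.
Concatenate: 0010000110111111 = 0x21BF (16 bits → U+21BF).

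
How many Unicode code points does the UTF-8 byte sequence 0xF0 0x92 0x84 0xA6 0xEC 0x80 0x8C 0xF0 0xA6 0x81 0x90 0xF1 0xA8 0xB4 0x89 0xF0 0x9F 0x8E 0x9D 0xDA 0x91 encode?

Byte at offset 0: 0xF0 = 11110000 → 4-byte char (#1). Advance 4.
Byte at offset 4: 0xEC = 11101100 → 3-byte char (#2). Advance 3.
Byte at offset 7: 0xF0 = 11110000 → 4-byte char (#3). Advance 4.
Byte at offset 11: 0xF1 = 11110001 → 4-byte char (#4). Advance 4.
Byte at offset 15: 0xF0 = 11110000 → 4-byte char (#5). Advance 4.
Byte at offset 19: 0xDA = 11011010 → 2-byte char (#6). Advance 2.
Reached end at offset 21 after 6 code points.

6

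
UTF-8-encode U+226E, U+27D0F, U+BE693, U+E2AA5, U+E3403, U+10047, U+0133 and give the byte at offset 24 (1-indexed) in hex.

1-indexed offset 24 is 0-indexed offset 23.
U+226E → 3-byte form E2 89 AE at offsets 0–2.
U+27D0F → 4-byte form F0 A7 B4 8F at offsets 3–6.
U+BE693 → 4-byte form F2 BE 9A 93 at offsets 7–10.
U+E2AA5 → 4-byte form F3 A2 AA A5 at offsets 11–14.
U+E3403 → 4-byte form F3 A3 90 83 at offsets 15–18.
U+10047 → 4-byte form F0 90 81 87 at offsets 19–22.
U+0133 → 2-byte form C4 B3 at offsets 23–24.
Offset 23 falls in char 7's range; it's byte 1 of C4 B3 = 0xC4.

0xC4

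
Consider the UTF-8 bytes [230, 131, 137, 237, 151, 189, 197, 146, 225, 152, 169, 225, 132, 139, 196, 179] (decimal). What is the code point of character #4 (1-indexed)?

Offset 0: leading byte 0xE6 = 11100110 → 3-byte char #1 = E6 83 89.
Offset 3: leading byte 0xED = 11101101 → 3-byte char #2 = ED 97 BD.
Offset 6: leading byte 0xC5 = 11000101 → 2-byte char #3 = C5 92.
Offset 8: leading byte 0xE1 = 11100001 → 3-byte char #4 = E1 98 A9.
Leading byte 0xE1 = 11100001 matches 1110xxxx → 3-byte sequence.
Byte 1: 0xE1 = 11100001, payload 0001 (4 bits).
Byte 2: 0x98 = 10011000 (10xxxxxx ✓), payload 011000.
Byte 3: 0xA9 = 10101001 (10xxxxxx ✓), payload 101001.
Concatenate: 0001011000101001 = 0x1629 (16 bits → U+1629).

U+1629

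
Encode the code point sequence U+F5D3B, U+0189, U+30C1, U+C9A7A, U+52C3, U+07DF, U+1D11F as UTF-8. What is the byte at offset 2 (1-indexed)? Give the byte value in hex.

1-indexed offset 2 is 0-indexed offset 1.
U+F5D3B → 4-byte form F3 B5 B4 BB at offsets 0–3.
Offset 1 falls in char 1's range; it's byte 2 of F3 B5 B4 BB = 0xB5.

0xB5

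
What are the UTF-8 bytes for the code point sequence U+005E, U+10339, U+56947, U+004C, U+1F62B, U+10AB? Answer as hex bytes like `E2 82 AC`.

5E F0 90 8C B9 F1 96 A5 87 4C F0 9F 98 AB E1 82 AB

U+005E: 1-byte form → 5E.
U+10339: 4-byte form → F0 90 8C B9.
U+56947: 4-byte form → F1 96 A5 87.
U+004C: 1-byte form → 4C.
U+1F62B: 4-byte form → F0 9F 98 AB.
U+10AB: 3-byte form → E1 82 AB.
Concatenated (17 bytes): 5E F0 90 8C B9 F1 96 A5 87 4C F0 9F 98 AB E1 82 AB.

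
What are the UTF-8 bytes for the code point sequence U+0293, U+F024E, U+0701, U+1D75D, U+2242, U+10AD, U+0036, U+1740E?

CA 93 F3 B0 89 8E DC 81 F0 9D 9D 9D E2 89 82 E1 82 AD 36 F0 97 90 8E

U+0293: 2-byte form → CA 93.
U+F024E: 4-byte form → F3 B0 89 8E.
U+0701: 2-byte form → DC 81.
U+1D75D: 4-byte form → F0 9D 9D 9D.
U+2242: 3-byte form → E2 89 82.
U+10AD: 3-byte form → E1 82 AD.
U+0036: 1-byte form → 36.
U+1740E: 4-byte form → F0 97 90 8E.
Concatenated (23 bytes): CA 93 F3 B0 89 8E DC 81 F0 9D 9D 9D E2 89 82 E1 82 AD 36 F0 97 90 8E.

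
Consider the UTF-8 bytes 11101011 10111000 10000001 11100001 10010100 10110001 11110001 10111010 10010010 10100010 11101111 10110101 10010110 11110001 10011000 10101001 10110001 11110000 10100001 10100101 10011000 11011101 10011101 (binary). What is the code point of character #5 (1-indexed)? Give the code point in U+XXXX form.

U+58A71

Offset 0: leading byte 0xEB = 11101011 → 3-byte char #1 = EB B8 81.
Offset 3: leading byte 0xE1 = 11100001 → 3-byte char #2 = E1 94 B1.
Offset 6: leading byte 0xF1 = 11110001 → 4-byte char #3 = F1 BA 92 A2.
Offset 10: leading byte 0xEF = 11101111 → 3-byte char #4 = EF B5 96.
Offset 13: leading byte 0xF1 = 11110001 → 4-byte char #5 = F1 98 A9 B1.
Leading byte 0xF1 = 11110001 matches 11110xxx → 4-byte sequence.
Byte 1: 0xF1 = 11110001, payload 001 (3 bits).
Byte 2: 0x98 = 10011000 (10xxxxxx ✓), payload 011000.
Byte 3: 0xA9 = 10101001 (10xxxxxx ✓), payload 101001.
Byte 4: 0xB1 = 10110001 (10xxxxxx ✓), payload 110001.
Concatenate: 001011000101001110001 = 0x58A71 (21 bits → U+58A71).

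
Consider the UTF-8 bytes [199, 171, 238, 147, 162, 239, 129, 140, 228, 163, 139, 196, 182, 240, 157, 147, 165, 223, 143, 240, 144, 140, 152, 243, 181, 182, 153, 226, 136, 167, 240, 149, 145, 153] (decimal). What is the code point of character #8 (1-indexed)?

Offset 0: leading byte 0xC7 = 11000111 → 2-byte char #1 = C7 AB.
Offset 2: leading byte 0xEE = 11101110 → 3-byte char #2 = EE 93 A2.
Offset 5: leading byte 0xEF = 11101111 → 3-byte char #3 = EF 81 8C.
Offset 8: leading byte 0xE4 = 11100100 → 3-byte char #4 = E4 A3 8B.
Offset 11: leading byte 0xC4 = 11000100 → 2-byte char #5 = C4 B6.
Offset 13: leading byte 0xF0 = 11110000 → 4-byte char #6 = F0 9D 93 A5.
Offset 17: leading byte 0xDF = 11011111 → 2-byte char #7 = DF 8F.
Offset 19: leading byte 0xF0 = 11110000 → 4-byte char #8 = F0 90 8C 98.
Leading byte 0xF0 = 11110000 matches 11110xxx → 4-byte sequence.
Byte 1: 0xF0 = 11110000, payload 000 (3 bits).
Byte 2: 0x90 = 10010000 (10xxxxxx ✓), payload 010000.
Byte 3: 0x8C = 10001100 (10xxxxxx ✓), payload 001100.
Byte 4: 0x98 = 10011000 (10xxxxxx ✓), payload 011000.
Concatenate: 000010000001100011000 = 0x10318 (21 bits → U+10318).

U+10318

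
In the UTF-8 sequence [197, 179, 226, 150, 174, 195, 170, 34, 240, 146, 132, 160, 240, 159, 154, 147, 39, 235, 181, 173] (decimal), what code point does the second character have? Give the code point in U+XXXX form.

Offset 0: leading byte 0xC5 = 11000101 → 2-byte char #1 = C5 B3.
Offset 2: leading byte 0xE2 = 11100010 → 3-byte char #2 = E2 96 AE.
Leading byte 0xE2 = 11100010 matches 1110xxxx → 3-byte sequence.
Byte 1: 0xE2 = 11100010, payload 0010 (4 bits).
Byte 2: 0x96 = 10010110 (10xxxxxx ✓), payload 010110.
Byte 3: 0xAE = 10101110 (10xxxxxx ✓), payload 101110.
Concatenate: 0010010110101110 = 0x25AE (16 bits → U+25AE).

U+25AE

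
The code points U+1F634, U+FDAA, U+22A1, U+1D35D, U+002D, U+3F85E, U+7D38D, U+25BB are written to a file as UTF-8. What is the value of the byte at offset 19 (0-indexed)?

0xF1

U+1F634 → 4-byte form F0 9F 98 B4 at offsets 0–3.
U+FDAA → 3-byte form EF B6 AA at offsets 4–6.
U+22A1 → 3-byte form E2 8A A1 at offsets 7–9.
U+1D35D → 4-byte form F0 9D 8D 9D at offsets 10–13.
U+002D → 1-byte form 2D at offsets 14–14.
U+3F85E → 4-byte form F0 BF A1 9E at offsets 15–18.
U+7D38D → 4-byte form F1 BD 8E 8D at offsets 19–22.
Offset 19 falls in char 7's range; it's byte 1 of F1 BD 8E 8D = 0xF1.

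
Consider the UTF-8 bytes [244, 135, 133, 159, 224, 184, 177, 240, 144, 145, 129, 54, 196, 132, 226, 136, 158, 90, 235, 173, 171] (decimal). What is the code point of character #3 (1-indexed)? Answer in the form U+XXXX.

U+10441

Offset 0: leading byte 0xF4 = 11110100 → 4-byte char #1 = F4 87 85 9F.
Offset 4: leading byte 0xE0 = 11100000 → 3-byte char #2 = E0 B8 B1.
Offset 7: leading byte 0xF0 = 11110000 → 4-byte char #3 = F0 90 91 81.
Leading byte 0xF0 = 11110000 matches 11110xxx → 4-byte sequence.
Byte 1: 0xF0 = 11110000, payload 000 (3 bits).
Byte 2: 0x90 = 10010000 (10xxxxxx ✓), payload 010000.
Byte 3: 0x91 = 10010001 (10xxxxxx ✓), payload 010001.
Byte 4: 0x81 = 10000001 (10xxxxxx ✓), payload 000001.
Concatenate: 000010000010001000001 = 0x10441 (21 bits → U+10441).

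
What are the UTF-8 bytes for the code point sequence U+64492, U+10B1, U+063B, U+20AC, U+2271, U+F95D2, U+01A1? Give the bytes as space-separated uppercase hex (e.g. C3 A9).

F1 A4 92 92 E1 82 B1 D8 BB E2 82 AC E2 89 B1 F3 B9 97 92 C6 A1

U+64492: 4-byte form → F1 A4 92 92.
U+10B1: 3-byte form → E1 82 B1.
U+063B: 2-byte form → D8 BB.
U+20AC: 3-byte form → E2 82 AC.
U+2271: 3-byte form → E2 89 B1.
U+F95D2: 4-byte form → F3 B9 97 92.
U+01A1: 2-byte form → C6 A1.
Concatenated (21 bytes): F1 A4 92 92 E1 82 B1 D8 BB E2 82 AC E2 89 B1 F3 B9 97 92 C6 A1.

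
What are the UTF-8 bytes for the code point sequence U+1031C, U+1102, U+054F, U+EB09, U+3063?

U+1031C: 4-byte form → F0 90 8C 9C.
U+1102: 3-byte form → E1 84 82.
U+054F: 2-byte form → D5 8F.
U+EB09: 3-byte form → EE AC 89.
U+3063: 3-byte form → E3 81 A3.
Concatenated (15 bytes): F0 90 8C 9C E1 84 82 D5 8F EE AC 89 E3 81 A3.

F0 90 8C 9C E1 84 82 D5 8F EE AC 89 E3 81 A3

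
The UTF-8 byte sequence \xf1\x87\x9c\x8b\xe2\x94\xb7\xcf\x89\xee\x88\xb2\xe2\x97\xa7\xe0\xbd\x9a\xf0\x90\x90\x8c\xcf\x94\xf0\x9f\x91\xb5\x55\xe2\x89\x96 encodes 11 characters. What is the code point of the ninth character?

Offset 0: leading byte 0xF1 = 11110001 → 4-byte char #1 = F1 87 9C 8B.
Offset 4: leading byte 0xE2 = 11100010 → 3-byte char #2 = E2 94 B7.
Offset 7: leading byte 0xCF = 11001111 → 2-byte char #3 = CF 89.
Offset 9: leading byte 0xEE = 11101110 → 3-byte char #4 = EE 88 B2.
Offset 12: leading byte 0xE2 = 11100010 → 3-byte char #5 = E2 97 A7.
Offset 15: leading byte 0xE0 = 11100000 → 3-byte char #6 = E0 BD 9A.
Offset 18: leading byte 0xF0 = 11110000 → 4-byte char #7 = F0 90 90 8C.
Offset 22: leading byte 0xCF = 11001111 → 2-byte char #8 = CF 94.
Offset 24: leading byte 0xF0 = 11110000 → 4-byte char #9 = F0 9F 91 B5.
Leading byte 0xF0 = 11110000 matches 11110xxx → 4-byte sequence.
Byte 1: 0xF0 = 11110000, payload 000 (3 bits).
Byte 2: 0x9F = 10011111 (10xxxxxx ✓), payload 011111.
Byte 3: 0x91 = 10010001 (10xxxxxx ✓), payload 010001.
Byte 4: 0xB5 = 10110101 (10xxxxxx ✓), payload 110101.
Concatenate: 000011111010001110101 = 0x1F475 (21 bits → U+1F475).

U+1F475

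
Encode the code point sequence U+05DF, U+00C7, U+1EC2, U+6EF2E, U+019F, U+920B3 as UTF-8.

U+05DF: 2-byte form → D7 9F.
U+00C7: 2-byte form → C3 87.
U+1EC2: 3-byte form → E1 BB 82.
U+6EF2E: 4-byte form → F1 AE BC AE.
U+019F: 2-byte form → C6 9F.
U+920B3: 4-byte form → F2 92 82 B3.
Concatenated (17 bytes): D7 9F C3 87 E1 BB 82 F1 AE BC AE C6 9F F2 92 82 B3.

D7 9F C3 87 E1 BB 82 F1 AE BC AE C6 9F F2 92 82 B3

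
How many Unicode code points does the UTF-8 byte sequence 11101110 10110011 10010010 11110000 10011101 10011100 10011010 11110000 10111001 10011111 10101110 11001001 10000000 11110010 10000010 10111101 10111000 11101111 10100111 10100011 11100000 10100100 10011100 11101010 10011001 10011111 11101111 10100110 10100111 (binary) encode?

9

Byte at offset 0: 0xEE = 11101110 → 3-byte char (#1). Advance 3.
Byte at offset 3: 0xF0 = 11110000 → 4-byte char (#2). Advance 4.
Byte at offset 7: 0xF0 = 11110000 → 4-byte char (#3). Advance 4.
Byte at offset 11: 0xC9 = 11001001 → 2-byte char (#4). Advance 2.
Byte at offset 13: 0xF2 = 11110010 → 4-byte char (#5). Advance 4.
Byte at offset 17: 0xEF = 11101111 → 3-byte char (#6). Advance 3.
Byte at offset 20: 0xE0 = 11100000 → 3-byte char (#7). Advance 3.
Byte at offset 23: 0xEA = 11101010 → 3-byte char (#8). Advance 3.
Byte at offset 26: 0xEF = 11101111 → 3-byte char (#9). Advance 3.
Reached end at offset 29 after 9 code points.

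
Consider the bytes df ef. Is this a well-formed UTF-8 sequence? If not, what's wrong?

invalid (non-continuation byte where continuation expected)

Leading byte 0xDF = 11011111 → 2-byte form.
Byte 2 is 0xEF = 11101111, which is not 10xxxxxx — expected a continuation byte.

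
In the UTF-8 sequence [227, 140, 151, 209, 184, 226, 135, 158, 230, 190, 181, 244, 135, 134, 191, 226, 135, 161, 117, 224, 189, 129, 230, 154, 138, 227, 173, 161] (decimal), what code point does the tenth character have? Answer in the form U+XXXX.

U+3B61

Offset 0: leading byte 0xE3 = 11100011 → 3-byte char #1 = E3 8C 97.
Offset 3: leading byte 0xD1 = 11010001 → 2-byte char #2 = D1 B8.
Offset 5: leading byte 0xE2 = 11100010 → 3-byte char #3 = E2 87 9E.
Offset 8: leading byte 0xE6 = 11100110 → 3-byte char #4 = E6 BE B5.
Offset 11: leading byte 0xF4 = 11110100 → 4-byte char #5 = F4 87 86 BF.
Offset 15: leading byte 0xE2 = 11100010 → 3-byte char #6 = E2 87 A1.
Offset 18: leading byte 0x75 = 01110101 → 1-byte char #7 = 75.
Offset 19: leading byte 0xE0 = 11100000 → 3-byte char #8 = E0 BD 81.
Offset 22: leading byte 0xE6 = 11100110 → 3-byte char #9 = E6 9A 8A.
Offset 25: leading byte 0xE3 = 11100011 → 3-byte char #10 = E3 AD A1.
Leading byte 0xE3 = 11100011 matches 1110xxxx → 3-byte sequence.
Byte 1: 0xE3 = 11100011, payload 0011 (4 bits).
Byte 2: 0xAD = 10101101 (10xxxxxx ✓), payload 101101.
Byte 3: 0xA1 = 10100001 (10xxxxxx ✓), payload 100001.
Concatenate: 0011101101100001 = 0x3B61 (16 bits → U+3B61).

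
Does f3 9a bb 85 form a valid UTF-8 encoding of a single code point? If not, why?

valid

Leading byte 0xF3 = 11110011 → 4-byte form.
Continuation bytes 0x9A=10011010, 0xBB=10111011, 0x85=10000101 all match 10xxxxxx.
Decoded value 0xDAEC5 is ≥ 0x10000 (shortest form) and not a surrogate.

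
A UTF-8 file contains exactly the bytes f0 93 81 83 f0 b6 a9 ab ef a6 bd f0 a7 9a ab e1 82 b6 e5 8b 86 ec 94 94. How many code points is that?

Byte at offset 0: 0xF0 = 11110000 → 4-byte char (#1). Advance 4.
Byte at offset 4: 0xF0 = 11110000 → 4-byte char (#2). Advance 4.
Byte at offset 8: 0xEF = 11101111 → 3-byte char (#3). Advance 3.
Byte at offset 11: 0xF0 = 11110000 → 4-byte char (#4). Advance 4.
Byte at offset 15: 0xE1 = 11100001 → 3-byte char (#5). Advance 3.
Byte at offset 18: 0xE5 = 11100101 → 3-byte char (#6). Advance 3.
Byte at offset 21: 0xEC = 11101100 → 3-byte char (#7). Advance 3.
Reached end at offset 24 after 7 code points.

7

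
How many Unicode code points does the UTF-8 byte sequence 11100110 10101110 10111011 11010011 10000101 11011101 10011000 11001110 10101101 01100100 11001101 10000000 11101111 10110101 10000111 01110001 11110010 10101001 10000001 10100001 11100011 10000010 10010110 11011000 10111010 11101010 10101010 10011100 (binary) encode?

12

Byte at offset 0: 0xE6 = 11100110 → 3-byte char (#1). Advance 3.
Byte at offset 3: 0xD3 = 11010011 → 2-byte char (#2). Advance 2.
Byte at offset 5: 0xDD = 11011101 → 2-byte char (#3). Advance 2.
Byte at offset 7: 0xCE = 11001110 → 2-byte char (#4). Advance 2.
Byte at offset 9: 0x64 = 01100100 → 1-byte char (#5). Advance 1.
Byte at offset 10: 0xCD = 11001101 → 2-byte char (#6). Advance 2.
Byte at offset 12: 0xEF = 11101111 → 3-byte char (#7). Advance 3.
Byte at offset 15: 0x71 = 01110001 → 1-byte char (#8). Advance 1.
Byte at offset 16: 0xF2 = 11110010 → 4-byte char (#9). Advance 4.
Byte at offset 20: 0xE3 = 11100011 → 3-byte char (#10). Advance 3.
Byte at offset 23: 0xD8 = 11011000 → 2-byte char (#11). Advance 2.
Byte at offset 25: 0xEA = 11101010 → 3-byte char (#12). Advance 3.
Reached end at offset 28 after 12 code points.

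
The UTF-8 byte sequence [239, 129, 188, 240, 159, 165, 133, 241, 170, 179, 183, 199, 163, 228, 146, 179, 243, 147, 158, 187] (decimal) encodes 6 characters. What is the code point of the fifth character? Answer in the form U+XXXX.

Offset 0: leading byte 0xEF = 11101111 → 3-byte char #1 = EF 81 BC.
Offset 3: leading byte 0xF0 = 11110000 → 4-byte char #2 = F0 9F A5 85.
Offset 7: leading byte 0xF1 = 11110001 → 4-byte char #3 = F1 AA B3 B7.
Offset 11: leading byte 0xC7 = 11000111 → 2-byte char #4 = C7 A3.
Offset 13: leading byte 0xE4 = 11100100 → 3-byte char #5 = E4 92 B3.
Leading byte 0xE4 = 11100100 matches 1110xxxx → 3-byte sequence.
Byte 1: 0xE4 = 11100100, payload 0100 (4 bits).
Byte 2: 0x92 = 10010010 (10xxxxxx ✓), payload 010010.
Byte 3: 0xB3 = 10110011 (10xxxxxx ✓), payload 110011.
Concatenate: 0100010010110011 = 0x44B3 (16 bits → U+44B3).

U+44B3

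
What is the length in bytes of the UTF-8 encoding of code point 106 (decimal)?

1

U+006A = 0x6A. UTF-8 uses 1 byte below 0x80, 2 below 0x800, 3 below 0x10000, 4 up to 0x10FFFF. 0x6A is in U+0000–U+007F → 1 byte.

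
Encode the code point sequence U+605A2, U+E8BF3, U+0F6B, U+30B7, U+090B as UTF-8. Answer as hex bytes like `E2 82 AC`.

U+605A2: 4-byte form → F1 A0 96 A2.
U+E8BF3: 4-byte form → F3 A8 AF B3.
U+0F6B: 3-byte form → E0 BD AB.
U+30B7: 3-byte form → E3 82 B7.
U+090B: 3-byte form → E0 A4 8B.
Concatenated (17 bytes): F1 A0 96 A2 F3 A8 AF B3 E0 BD AB E3 82 B7 E0 A4 8B.

F1 A0 96 A2 F3 A8 AF B3 E0 BD AB E3 82 B7 E0 A4 8B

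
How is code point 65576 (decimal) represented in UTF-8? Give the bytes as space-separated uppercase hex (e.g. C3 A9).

U+10028 = 0x10028 = 65576 decimal. In range U+10000–U+10FFFF → 4-byte form: 11110xxx 10xxxxxx 10xxxxxx 10xxxxxx.
Binary (21 bits): 000010000000000101000.
Split 3+6+6+6: 000 | 010000 | 000000 | 101000.
Byte 1: 11110000 = 0xF0.
Byte 2: 10010000 = 0x90.
Byte 3: 10000000 = 0x80.
Byte 4: 10101000 = 0xA8.

F0 90 80 A8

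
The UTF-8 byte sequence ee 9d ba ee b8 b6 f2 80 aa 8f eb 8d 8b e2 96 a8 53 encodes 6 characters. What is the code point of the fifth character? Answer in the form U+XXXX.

Offset 0: leading byte 0xEE = 11101110 → 3-byte char #1 = EE 9D BA.
Offset 3: leading byte 0xEE = 11101110 → 3-byte char #2 = EE B8 B6.
Offset 6: leading byte 0xF2 = 11110010 → 4-byte char #3 = F2 80 AA 8F.
Offset 10: leading byte 0xEB = 11101011 → 3-byte char #4 = EB 8D 8B.
Offset 13: leading byte 0xE2 = 11100010 → 3-byte char #5 = E2 96 A8.
Leading byte 0xE2 = 11100010 matches 1110xxxx → 3-byte sequence.
Byte 1: 0xE2 = 11100010, payload 0010 (4 bits).
Byte 2: 0x96 = 10010110 (10xxxxxx ✓), payload 010110.
Byte 3: 0xA8 = 10101000 (10xxxxxx ✓), payload 101000.
Concatenate: 0010010110101000 = 0x25A8 (16 bits → U+25A8).

U+25A8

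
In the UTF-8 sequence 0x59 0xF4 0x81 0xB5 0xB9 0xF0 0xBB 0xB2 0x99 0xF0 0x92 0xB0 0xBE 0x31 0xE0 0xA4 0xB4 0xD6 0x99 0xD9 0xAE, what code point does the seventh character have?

Offset 0: leading byte 0x59 = 01011001 → 1-byte char #1 = 59.
Offset 1: leading byte 0xF4 = 11110100 → 4-byte char #2 = F4 81 B5 B9.
Offset 5: leading byte 0xF0 = 11110000 → 4-byte char #3 = F0 BB B2 99.
Offset 9: leading byte 0xF0 = 11110000 → 4-byte char #4 = F0 92 B0 BE.
Offset 13: leading byte 0x31 = 00110001 → 1-byte char #5 = 31.
Offset 14: leading byte 0xE0 = 11100000 → 3-byte char #6 = E0 A4 B4.
Offset 17: leading byte 0xD6 = 11010110 → 2-byte char #7 = D6 99.
Leading byte 0xD6 = 11010110 matches 110xxxxx → 2-byte sequence.
Byte 1: 0xD6 = 11010110, payload 10110 (5 bits).
Byte 2: 0x99 = 10011001 (10xxxxxx ✓), payload 011001.
Concatenate: 10110011001 = 0x599 (11 bits → U+0599).

U+0599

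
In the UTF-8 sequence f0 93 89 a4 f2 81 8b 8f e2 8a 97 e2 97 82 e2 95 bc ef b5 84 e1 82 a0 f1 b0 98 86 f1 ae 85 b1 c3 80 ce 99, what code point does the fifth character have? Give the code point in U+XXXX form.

Offset 0: leading byte 0xF0 = 11110000 → 4-byte char #1 = F0 93 89 A4.
Offset 4: leading byte 0xF2 = 11110010 → 4-byte char #2 = F2 81 8B 8F.
Offset 8: leading byte 0xE2 = 11100010 → 3-byte char #3 = E2 8A 97.
Offset 11: leading byte 0xE2 = 11100010 → 3-byte char #4 = E2 97 82.
Offset 14: leading byte 0xE2 = 11100010 → 3-byte char #5 = E2 95 BC.
Leading byte 0xE2 = 11100010 matches 1110xxxx → 3-byte sequence.
Byte 1: 0xE2 = 11100010, payload 0010 (4 bits).
Byte 2: 0x95 = 10010101 (10xxxxxx ✓), payload 010101.
Byte 3: 0xBC = 10111100 (10xxxxxx ✓), payload 111100.
Concatenate: 0010010101111100 = 0x257C (16 bits → U+257C).

U+257C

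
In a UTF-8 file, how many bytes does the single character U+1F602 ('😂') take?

U+1F602 = 0x1F602. UTF-8 uses 1 byte below 0x80, 2 below 0x800, 3 below 0x10000, 4 up to 0x10FFFF. 0x1F602 is in U+10000–U+10FFFF → 4 bytes.

4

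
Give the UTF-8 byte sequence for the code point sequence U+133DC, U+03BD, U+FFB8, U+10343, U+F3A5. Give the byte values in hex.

F0 93 8F 9C CE BD EF BE B8 F0 90 8D 83 EF 8E A5

U+133DC: 4-byte form → F0 93 8F 9C.
U+03BD: 2-byte form → CE BD.
U+FFB8: 3-byte form → EF BE B8.
U+10343: 4-byte form → F0 90 8D 83.
U+F3A5: 3-byte form → EF 8E A5.
Concatenated (16 bytes): F0 93 8F 9C CE BD EF BE B8 F0 90 8D 83 EF 8E A5.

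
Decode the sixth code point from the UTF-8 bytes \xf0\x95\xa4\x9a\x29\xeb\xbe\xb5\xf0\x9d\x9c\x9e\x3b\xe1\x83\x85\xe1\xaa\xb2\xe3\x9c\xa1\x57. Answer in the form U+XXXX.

Offset 0: leading byte 0xF0 = 11110000 → 4-byte char #1 = F0 95 A4 9A.
Offset 4: leading byte 0x29 = 00101001 → 1-byte char #2 = 29.
Offset 5: leading byte 0xEB = 11101011 → 3-byte char #3 = EB BE B5.
Offset 8: leading byte 0xF0 = 11110000 → 4-byte char #4 = F0 9D 9C 9E.
Offset 12: leading byte 0x3B = 00111011 → 1-byte char #5 = 3B.
Offset 13: leading byte 0xE1 = 11100001 → 3-byte char #6 = E1 83 85.
Leading byte 0xE1 = 11100001 matches 1110xxxx → 3-byte sequence.
Byte 1: 0xE1 = 11100001, payload 0001 (4 bits).
Byte 2: 0x83 = 10000011 (10xxxxxx ✓), payload 000011.
Byte 3: 0x85 = 10000101 (10xxxxxx ✓), payload 000101.
Concatenate: 0001000011000101 = 0x10C5 (16 bits → U+10C5).

U+10C5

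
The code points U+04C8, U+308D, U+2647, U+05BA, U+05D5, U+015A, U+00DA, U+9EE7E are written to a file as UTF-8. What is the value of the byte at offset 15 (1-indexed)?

0xC3

1-indexed offset 15 is 0-indexed offset 14.
U+04C8 → 2-byte form D3 88 at offsets 0–1.
U+308D → 3-byte form E3 82 8D at offsets 2–4.
U+2647 → 3-byte form E2 99 87 at offsets 5–7.
U+05BA → 2-byte form D6 BA at offsets 8–9.
U+05D5 → 2-byte form D7 95 at offsets 10–11.
U+015A → 2-byte form C5 9A at offsets 12–13.
U+00DA → 2-byte form C3 9A at offsets 14–15.
Offset 14 falls in char 7's range; it's byte 1 of C3 9A = 0xC3.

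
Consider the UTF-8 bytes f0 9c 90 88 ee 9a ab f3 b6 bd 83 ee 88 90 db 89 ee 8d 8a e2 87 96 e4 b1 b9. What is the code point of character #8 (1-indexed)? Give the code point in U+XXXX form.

Offset 0: leading byte 0xF0 = 11110000 → 4-byte char #1 = F0 9C 90 88.
Offset 4: leading byte 0xEE = 11101110 → 3-byte char #2 = EE 9A AB.
Offset 7: leading byte 0xF3 = 11110011 → 4-byte char #3 = F3 B6 BD 83.
Offset 11: leading byte 0xEE = 11101110 → 3-byte char #4 = EE 88 90.
Offset 14: leading byte 0xDB = 11011011 → 2-byte char #5 = DB 89.
Offset 16: leading byte 0xEE = 11101110 → 3-byte char #6 = EE 8D 8A.
Offset 19: leading byte 0xE2 = 11100010 → 3-byte char #7 = E2 87 96.
Offset 22: leading byte 0xE4 = 11100100 → 3-byte char #8 = E4 B1 B9.
Leading byte 0xE4 = 11100100 matches 1110xxxx → 3-byte sequence.
Byte 1: 0xE4 = 11100100, payload 0100 (4 bits).
Byte 2: 0xB1 = 10110001 (10xxxxxx ✓), payload 110001.
Byte 3: 0xB9 = 10111001 (10xxxxxx ✓), payload 111001.
Concatenate: 0100110001111001 = 0x4C79 (16 bits → U+4C79).

U+4C79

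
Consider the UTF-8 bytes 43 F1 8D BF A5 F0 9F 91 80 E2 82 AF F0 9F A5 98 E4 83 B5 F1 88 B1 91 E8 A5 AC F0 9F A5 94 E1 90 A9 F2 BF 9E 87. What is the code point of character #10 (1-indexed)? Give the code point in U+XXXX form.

U+1429

Offset 0: leading byte 0x43 = 01000011 → 1-byte char #1 = 43.
Offset 1: leading byte 0xF1 = 11110001 → 4-byte char #2 = F1 8D BF A5.
Offset 5: leading byte 0xF0 = 11110000 → 4-byte char #3 = F0 9F 91 80.
Offset 9: leading byte 0xE2 = 11100010 → 3-byte char #4 = E2 82 AF.
Offset 12: leading byte 0xF0 = 11110000 → 4-byte char #5 = F0 9F A5 98.
Offset 16: leading byte 0xE4 = 11100100 → 3-byte char #6 = E4 83 B5.
Offset 19: leading byte 0xF1 = 11110001 → 4-byte char #7 = F1 88 B1 91.
Offset 23: leading byte 0xE8 = 11101000 → 3-byte char #8 = E8 A5 AC.
Offset 26: leading byte 0xF0 = 11110000 → 4-byte char #9 = F0 9F A5 94.
Offset 30: leading byte 0xE1 = 11100001 → 3-byte char #10 = E1 90 A9.
Leading byte 0xE1 = 11100001 matches 1110xxxx → 3-byte sequence.
Byte 1: 0xE1 = 11100001, payload 0001 (4 bits).
Byte 2: 0x90 = 10010000 (10xxxxxx ✓), payload 010000.
Byte 3: 0xA9 = 10101001 (10xxxxxx ✓), payload 101001.
Concatenate: 0001010000101001 = 0x1429 (16 bits → U+1429).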